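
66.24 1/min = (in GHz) 1.104e-09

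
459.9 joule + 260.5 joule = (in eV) 4.496e+21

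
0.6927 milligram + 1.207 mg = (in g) 0.0019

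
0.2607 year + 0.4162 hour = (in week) 13.6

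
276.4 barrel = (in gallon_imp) 9666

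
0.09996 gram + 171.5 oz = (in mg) 4.862e+06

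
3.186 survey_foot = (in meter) 0.9711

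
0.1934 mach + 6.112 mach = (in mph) 4803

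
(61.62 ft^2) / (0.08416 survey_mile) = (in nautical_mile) 2.282e-05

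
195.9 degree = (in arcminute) 1.175e+04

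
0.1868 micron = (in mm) 0.0001868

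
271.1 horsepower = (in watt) 2.022e+05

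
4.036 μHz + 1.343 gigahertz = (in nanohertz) 1.343e+18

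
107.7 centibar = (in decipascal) 1.077e+06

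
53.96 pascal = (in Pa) 53.96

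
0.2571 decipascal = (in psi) 3.729e-06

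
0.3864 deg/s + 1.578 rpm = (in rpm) 1.642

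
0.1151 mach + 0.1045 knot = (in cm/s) 3925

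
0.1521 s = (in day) 1.76e-06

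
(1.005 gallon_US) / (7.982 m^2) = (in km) 4.766e-07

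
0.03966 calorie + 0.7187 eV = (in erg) 1.659e+06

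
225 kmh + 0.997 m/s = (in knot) 123.4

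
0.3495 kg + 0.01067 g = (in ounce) 12.33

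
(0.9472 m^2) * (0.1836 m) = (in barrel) 1.094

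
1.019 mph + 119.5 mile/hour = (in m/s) 53.88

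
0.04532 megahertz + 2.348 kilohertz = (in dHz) 4.767e+05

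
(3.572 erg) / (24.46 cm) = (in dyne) 0.146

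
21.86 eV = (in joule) 3.502e-18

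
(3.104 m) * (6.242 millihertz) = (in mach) 5.69e-05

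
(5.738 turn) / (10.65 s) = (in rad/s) 3.385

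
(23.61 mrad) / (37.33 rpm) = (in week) 9.986e-09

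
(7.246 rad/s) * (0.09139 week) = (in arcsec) 8.261e+10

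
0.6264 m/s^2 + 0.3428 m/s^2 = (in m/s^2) 0.9692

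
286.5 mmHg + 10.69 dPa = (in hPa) 382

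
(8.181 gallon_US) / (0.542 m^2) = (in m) 0.05714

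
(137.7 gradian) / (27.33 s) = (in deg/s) 4.535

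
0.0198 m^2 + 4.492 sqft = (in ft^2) 4.705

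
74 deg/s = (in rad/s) 1.292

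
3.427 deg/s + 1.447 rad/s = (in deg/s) 86.33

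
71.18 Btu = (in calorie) 1.795e+04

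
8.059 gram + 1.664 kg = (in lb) 3.686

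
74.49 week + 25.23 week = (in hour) 1.675e+04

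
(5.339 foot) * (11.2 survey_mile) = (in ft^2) 3.157e+05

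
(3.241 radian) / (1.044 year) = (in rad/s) 9.844e-08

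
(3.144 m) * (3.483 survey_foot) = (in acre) 0.0008248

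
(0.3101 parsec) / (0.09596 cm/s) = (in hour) 2.77e+15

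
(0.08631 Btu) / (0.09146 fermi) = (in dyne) 9.956e+22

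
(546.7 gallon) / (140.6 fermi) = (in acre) 3.637e+09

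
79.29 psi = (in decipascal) 5.467e+06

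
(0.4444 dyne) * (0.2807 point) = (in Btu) 4.171e-13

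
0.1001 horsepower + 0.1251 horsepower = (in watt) 167.9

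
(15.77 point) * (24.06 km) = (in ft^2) 1441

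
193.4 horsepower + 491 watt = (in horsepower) 194.1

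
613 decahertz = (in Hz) 6130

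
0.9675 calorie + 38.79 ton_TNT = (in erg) 1.623e+18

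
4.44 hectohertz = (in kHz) 0.444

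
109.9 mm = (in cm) 10.99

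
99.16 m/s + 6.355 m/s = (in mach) 0.3099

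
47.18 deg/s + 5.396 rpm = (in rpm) 13.26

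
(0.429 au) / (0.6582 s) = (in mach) 2.864e+08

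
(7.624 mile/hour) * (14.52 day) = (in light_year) 4.519e-10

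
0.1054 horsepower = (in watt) 78.6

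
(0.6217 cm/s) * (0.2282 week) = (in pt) 2.432e+06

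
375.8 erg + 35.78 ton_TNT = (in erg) 1.497e+18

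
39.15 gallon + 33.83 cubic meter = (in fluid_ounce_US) 1.149e+06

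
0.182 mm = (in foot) 0.0005971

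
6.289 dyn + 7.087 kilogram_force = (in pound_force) 15.62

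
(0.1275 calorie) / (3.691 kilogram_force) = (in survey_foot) 0.04835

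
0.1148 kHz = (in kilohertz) 0.1148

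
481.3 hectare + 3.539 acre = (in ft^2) 5.196e+07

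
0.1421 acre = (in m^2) 575.1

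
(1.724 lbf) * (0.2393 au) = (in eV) 1.713e+30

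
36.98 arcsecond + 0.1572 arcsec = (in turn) 2.866e-05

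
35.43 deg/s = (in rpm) 5.905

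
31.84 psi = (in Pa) 2.195e+05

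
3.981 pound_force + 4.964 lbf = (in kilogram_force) 4.057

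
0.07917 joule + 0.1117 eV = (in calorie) 0.01892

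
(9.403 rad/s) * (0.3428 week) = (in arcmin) 6.702e+09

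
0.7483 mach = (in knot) 495.3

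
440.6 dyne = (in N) 0.004406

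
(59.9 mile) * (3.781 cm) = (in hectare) 0.3645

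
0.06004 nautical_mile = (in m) 111.2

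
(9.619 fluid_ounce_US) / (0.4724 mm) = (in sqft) 6.482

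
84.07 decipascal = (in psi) 0.001219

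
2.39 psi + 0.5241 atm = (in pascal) 6.958e+04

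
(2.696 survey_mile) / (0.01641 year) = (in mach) 2.462e-05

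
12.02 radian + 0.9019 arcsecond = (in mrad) 1.202e+04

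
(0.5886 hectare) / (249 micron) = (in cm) 2.364e+09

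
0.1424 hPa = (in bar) 0.0001424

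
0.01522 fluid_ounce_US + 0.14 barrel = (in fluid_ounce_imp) 783.4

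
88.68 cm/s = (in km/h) 3.192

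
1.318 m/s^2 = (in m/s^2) 1.318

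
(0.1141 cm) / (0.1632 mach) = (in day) 2.376e-10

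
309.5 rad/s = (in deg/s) 1.773e+04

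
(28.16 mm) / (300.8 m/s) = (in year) 2.969e-12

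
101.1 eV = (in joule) 1.62e-17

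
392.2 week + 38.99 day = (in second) 2.406e+08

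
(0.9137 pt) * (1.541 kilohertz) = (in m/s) 0.4967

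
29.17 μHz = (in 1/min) 0.00175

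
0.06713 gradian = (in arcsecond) 217.5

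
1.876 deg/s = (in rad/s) 0.03274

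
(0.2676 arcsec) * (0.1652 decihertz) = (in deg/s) 1.228e-06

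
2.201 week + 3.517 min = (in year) 0.04222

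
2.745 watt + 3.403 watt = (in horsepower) 0.008245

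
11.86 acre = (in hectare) 4.8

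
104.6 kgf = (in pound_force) 230.6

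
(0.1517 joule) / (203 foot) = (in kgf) 0.00025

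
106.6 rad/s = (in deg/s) 6108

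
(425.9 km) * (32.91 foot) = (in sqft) 4.599e+07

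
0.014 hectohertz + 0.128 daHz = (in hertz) 2.68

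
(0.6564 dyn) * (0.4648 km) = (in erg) 3.051e+04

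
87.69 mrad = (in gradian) 5.583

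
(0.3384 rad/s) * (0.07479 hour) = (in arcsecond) 1.879e+07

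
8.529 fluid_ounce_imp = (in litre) 0.2423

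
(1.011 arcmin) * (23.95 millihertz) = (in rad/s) 7.043e-06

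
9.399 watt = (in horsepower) 0.0126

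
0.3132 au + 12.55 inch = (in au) 0.3132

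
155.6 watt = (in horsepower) 0.2087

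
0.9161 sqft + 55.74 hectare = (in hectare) 55.74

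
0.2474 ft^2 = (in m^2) 0.02298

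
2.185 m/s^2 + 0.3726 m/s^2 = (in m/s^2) 2.558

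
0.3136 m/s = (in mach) 0.000921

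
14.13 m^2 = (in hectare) 0.001413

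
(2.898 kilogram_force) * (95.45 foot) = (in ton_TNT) 1.976e-07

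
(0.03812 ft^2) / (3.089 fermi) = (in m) 1.146e+12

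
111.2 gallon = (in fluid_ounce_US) 1.423e+04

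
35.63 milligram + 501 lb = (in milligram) 2.272e+08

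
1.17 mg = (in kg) 1.17e-06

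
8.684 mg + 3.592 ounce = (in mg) 1.018e+05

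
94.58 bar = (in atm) 93.34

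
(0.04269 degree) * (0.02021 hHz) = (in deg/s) 0.08628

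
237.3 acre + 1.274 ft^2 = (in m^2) 9.603e+05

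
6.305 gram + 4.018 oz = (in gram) 120.2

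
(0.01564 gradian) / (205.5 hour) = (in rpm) 3.171e-09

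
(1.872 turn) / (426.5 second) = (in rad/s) 0.02758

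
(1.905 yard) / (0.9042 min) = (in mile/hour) 0.07182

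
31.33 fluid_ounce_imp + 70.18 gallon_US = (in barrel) 1.677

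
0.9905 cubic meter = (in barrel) 6.23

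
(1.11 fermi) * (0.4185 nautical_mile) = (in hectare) 8.603e-17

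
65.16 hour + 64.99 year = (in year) 65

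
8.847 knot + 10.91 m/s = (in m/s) 15.46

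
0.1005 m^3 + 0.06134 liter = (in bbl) 0.6325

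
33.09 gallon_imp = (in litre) 150.4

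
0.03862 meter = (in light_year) 4.082e-18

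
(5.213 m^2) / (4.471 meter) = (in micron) 1.166e+06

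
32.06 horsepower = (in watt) 2.391e+04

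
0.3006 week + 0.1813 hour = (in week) 0.3017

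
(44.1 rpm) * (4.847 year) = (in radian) 7.059e+08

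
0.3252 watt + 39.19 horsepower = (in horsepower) 39.19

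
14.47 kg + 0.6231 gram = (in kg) 14.47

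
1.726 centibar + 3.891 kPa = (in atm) 0.05544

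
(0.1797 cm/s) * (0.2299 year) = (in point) 3.693e+07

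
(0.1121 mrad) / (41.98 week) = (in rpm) 4.216e-11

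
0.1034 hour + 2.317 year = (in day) 845.7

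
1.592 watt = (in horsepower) 0.002135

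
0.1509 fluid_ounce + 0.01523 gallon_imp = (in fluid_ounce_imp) 2.594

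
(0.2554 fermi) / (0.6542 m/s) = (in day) 4.519e-21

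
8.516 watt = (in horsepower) 0.01142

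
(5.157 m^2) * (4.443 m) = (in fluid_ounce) 7.748e+05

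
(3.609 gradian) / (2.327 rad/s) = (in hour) 6.767e-06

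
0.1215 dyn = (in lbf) 2.731e-07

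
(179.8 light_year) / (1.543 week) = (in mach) 5.353e+09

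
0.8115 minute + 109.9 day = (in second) 9.495e+06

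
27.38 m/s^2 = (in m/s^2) 27.38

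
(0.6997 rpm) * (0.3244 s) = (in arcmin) 81.71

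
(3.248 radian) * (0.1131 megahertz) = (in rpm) 3.508e+06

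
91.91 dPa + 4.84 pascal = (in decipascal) 140.3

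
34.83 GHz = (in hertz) 3.483e+10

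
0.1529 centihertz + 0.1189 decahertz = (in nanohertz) 1.191e+09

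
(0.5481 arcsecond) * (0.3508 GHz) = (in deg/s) 5.341e+04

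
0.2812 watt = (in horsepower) 0.0003771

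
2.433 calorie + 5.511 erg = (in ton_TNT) 2.433e-09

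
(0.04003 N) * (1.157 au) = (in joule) 6.929e+09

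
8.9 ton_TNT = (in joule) 3.724e+10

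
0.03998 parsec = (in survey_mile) 7.666e+11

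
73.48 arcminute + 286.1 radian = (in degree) 1.639e+04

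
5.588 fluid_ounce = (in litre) 0.1653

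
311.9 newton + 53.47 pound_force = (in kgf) 56.06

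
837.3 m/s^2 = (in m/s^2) 837.3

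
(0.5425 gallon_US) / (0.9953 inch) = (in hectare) 8.123e-06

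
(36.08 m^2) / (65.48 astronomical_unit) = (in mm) 3.683e-09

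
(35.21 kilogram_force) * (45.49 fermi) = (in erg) 0.0001571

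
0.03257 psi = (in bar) 0.002246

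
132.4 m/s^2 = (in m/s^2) 132.4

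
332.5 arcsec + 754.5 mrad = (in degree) 43.32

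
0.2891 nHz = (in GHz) 2.891e-19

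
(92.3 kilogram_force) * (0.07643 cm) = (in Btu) 0.0006557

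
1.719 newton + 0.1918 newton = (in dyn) 1.911e+05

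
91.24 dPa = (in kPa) 0.009124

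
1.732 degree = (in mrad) 30.23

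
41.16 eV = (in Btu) 6.25e-21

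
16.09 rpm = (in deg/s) 96.54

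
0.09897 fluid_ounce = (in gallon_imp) 0.0006438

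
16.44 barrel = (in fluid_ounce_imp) 9.199e+04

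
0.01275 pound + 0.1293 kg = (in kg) 0.1351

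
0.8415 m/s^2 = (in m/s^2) 0.8415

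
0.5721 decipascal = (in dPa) 0.5721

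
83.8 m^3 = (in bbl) 527.1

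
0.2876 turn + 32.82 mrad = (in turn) 0.2928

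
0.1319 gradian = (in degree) 0.1187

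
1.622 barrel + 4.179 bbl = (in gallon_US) 243.6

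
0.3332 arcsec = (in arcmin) 0.005553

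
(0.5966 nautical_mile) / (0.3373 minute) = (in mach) 0.1603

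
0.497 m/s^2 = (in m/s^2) 0.497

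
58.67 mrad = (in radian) 0.05867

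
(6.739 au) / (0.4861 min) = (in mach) 1.015e+08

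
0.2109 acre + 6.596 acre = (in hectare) 2.755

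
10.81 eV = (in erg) 1.732e-11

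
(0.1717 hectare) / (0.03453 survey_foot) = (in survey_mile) 101.4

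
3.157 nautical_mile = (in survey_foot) 1.918e+04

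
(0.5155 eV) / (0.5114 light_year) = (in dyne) 1.707e-30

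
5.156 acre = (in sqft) 2.246e+05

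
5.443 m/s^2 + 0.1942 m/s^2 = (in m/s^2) 5.637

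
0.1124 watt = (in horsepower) 0.0001507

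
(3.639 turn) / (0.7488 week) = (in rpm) 0.0004821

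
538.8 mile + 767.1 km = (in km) 1634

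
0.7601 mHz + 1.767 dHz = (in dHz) 1.775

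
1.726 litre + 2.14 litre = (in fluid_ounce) 130.7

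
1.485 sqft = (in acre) 3.409e-05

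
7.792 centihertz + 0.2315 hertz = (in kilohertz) 0.0003094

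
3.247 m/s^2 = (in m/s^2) 3.247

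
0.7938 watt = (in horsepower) 0.001065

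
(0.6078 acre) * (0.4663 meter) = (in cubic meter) 1147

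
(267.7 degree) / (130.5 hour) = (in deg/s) 0.0005698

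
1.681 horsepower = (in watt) 1254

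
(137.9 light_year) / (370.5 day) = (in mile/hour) 9.117e+10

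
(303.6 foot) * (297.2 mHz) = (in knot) 53.46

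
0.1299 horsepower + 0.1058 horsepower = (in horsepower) 0.2357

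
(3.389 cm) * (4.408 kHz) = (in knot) 290.4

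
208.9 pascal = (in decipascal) 2089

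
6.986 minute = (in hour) 0.1164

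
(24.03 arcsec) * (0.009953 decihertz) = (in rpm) 1.107e-06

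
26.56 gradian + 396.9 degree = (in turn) 1.169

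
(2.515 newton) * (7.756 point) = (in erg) 6.881e+04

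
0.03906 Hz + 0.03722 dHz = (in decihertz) 0.4278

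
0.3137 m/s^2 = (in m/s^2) 0.3137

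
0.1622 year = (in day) 59.2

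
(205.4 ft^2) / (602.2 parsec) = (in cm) 1.027e-16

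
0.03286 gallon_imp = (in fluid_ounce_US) 5.051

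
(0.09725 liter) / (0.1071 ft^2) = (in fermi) 9.774e+12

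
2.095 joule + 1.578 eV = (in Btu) 0.001986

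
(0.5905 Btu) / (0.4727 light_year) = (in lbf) 3.132e-14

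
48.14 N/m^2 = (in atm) 0.0004751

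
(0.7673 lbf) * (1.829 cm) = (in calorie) 0.01492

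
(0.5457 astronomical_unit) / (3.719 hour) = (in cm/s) 6.097e+08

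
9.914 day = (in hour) 237.9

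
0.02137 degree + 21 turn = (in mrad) 1.319e+05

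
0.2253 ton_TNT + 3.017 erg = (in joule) 9.427e+08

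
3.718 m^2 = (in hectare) 0.0003718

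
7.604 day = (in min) 1.095e+04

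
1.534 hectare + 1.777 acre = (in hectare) 2.253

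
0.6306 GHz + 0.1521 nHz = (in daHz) 6.306e+07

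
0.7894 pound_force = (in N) 3.511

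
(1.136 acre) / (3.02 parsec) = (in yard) 5.395e-14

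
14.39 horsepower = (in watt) 1.073e+04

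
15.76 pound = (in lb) 15.76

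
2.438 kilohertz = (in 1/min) 1.463e+05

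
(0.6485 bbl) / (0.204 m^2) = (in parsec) 1.638e-17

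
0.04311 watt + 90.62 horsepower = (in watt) 6.758e+04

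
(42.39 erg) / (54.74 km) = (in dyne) 7.744e-06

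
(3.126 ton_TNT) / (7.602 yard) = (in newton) 1.882e+09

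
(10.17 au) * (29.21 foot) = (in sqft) 1.458e+14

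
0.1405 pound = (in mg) 6.373e+04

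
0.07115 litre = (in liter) 0.07115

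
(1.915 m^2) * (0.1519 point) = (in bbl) 0.0006455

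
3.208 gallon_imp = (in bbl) 0.09173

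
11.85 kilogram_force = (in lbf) 26.12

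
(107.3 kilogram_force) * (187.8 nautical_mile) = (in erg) 3.66e+15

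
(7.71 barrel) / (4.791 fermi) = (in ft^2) 2.754e+15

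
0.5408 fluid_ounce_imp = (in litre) 0.01537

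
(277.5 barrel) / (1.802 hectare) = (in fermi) 2.448e+12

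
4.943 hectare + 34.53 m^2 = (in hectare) 4.946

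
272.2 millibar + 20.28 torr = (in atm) 0.2953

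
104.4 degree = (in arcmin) 6264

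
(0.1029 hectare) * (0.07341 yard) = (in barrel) 434.5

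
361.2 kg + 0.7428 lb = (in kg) 361.5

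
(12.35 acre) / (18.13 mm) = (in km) 2757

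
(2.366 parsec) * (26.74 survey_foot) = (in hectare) 5.95e+13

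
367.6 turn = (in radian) 2310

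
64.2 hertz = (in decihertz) 642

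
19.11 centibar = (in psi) 2.772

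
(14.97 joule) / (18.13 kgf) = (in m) 0.0842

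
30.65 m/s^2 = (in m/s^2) 30.65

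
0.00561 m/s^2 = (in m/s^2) 0.00561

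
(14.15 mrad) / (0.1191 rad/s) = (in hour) 3.3e-05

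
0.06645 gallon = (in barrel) 0.001582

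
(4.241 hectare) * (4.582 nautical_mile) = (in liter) 3.599e+11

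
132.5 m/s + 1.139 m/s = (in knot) 259.8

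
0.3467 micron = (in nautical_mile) 1.872e-10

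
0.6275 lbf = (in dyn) 2.791e+05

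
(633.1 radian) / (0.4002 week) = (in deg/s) 0.1499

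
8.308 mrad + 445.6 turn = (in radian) 2800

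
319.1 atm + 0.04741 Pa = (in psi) 4689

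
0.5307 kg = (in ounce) 18.72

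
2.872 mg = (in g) 0.002872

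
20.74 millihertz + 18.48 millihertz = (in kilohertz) 3.922e-05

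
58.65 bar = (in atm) 57.88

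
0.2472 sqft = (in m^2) 0.02297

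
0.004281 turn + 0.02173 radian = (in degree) 2.786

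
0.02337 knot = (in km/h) 0.04328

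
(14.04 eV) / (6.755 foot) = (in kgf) 1.114e-19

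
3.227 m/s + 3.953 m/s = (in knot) 13.96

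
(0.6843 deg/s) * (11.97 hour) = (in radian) 514.7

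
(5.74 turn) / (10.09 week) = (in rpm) 5.644e-05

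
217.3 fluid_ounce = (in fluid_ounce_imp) 226.2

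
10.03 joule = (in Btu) 0.009507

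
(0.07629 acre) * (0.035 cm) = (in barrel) 0.6797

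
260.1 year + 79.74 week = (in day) 9.549e+04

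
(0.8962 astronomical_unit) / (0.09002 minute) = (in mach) 7.29e+07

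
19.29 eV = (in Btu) 2.929e-21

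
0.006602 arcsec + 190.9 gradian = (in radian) 2.999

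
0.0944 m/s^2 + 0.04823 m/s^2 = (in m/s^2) 0.1426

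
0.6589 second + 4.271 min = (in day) 0.002974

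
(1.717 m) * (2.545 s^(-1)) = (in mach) 0.01283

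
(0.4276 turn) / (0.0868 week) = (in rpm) 0.0004887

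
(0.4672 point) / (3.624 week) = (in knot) 1.462e-10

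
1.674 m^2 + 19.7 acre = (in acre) 19.7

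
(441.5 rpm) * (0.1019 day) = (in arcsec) 8.396e+10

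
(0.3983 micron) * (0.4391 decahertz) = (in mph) 3.912e-06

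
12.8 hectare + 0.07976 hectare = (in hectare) 12.88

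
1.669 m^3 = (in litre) 1669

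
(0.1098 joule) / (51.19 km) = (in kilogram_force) 2.187e-07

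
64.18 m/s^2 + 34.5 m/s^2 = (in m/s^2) 98.68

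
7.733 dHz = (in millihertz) 773.3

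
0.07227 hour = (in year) 8.25e-06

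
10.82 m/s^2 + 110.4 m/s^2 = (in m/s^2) 121.2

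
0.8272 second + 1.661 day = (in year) 0.004551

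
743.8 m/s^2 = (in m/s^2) 743.8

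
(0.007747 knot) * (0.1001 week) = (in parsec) 7.819e-15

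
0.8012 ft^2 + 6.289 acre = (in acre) 6.289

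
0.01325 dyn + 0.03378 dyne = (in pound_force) 1.057e-07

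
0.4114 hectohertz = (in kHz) 0.04114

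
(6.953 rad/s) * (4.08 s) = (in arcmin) 9.752e+04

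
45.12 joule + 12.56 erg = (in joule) 45.12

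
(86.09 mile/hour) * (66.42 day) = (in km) 2.209e+05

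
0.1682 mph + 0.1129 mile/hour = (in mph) 0.2811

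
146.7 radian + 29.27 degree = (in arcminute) 5.061e+05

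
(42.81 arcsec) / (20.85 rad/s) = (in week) 1.646e-11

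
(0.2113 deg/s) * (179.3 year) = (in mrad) 2.085e+10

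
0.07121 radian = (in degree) 4.08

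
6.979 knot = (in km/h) 12.93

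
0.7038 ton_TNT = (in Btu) 2.791e+06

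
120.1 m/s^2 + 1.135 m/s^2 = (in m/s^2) 121.2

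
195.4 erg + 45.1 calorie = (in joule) 188.7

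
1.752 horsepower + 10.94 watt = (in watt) 1317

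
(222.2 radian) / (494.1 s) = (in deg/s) 25.77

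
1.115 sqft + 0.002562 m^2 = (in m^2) 0.1061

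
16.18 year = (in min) 8.504e+06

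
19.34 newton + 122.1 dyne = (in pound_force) 4.348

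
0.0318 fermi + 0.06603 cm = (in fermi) 6.603e+11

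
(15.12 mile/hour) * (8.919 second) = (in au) 4.03e-10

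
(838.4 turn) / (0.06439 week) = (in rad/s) 0.1353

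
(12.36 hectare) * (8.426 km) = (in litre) 1.041e+12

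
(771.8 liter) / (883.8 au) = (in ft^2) 6.283e-14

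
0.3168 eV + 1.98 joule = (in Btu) 0.001877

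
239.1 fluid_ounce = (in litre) 7.071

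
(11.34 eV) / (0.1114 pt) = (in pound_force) 1.039e-14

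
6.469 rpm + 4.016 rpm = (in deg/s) 62.91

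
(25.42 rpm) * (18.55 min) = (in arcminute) 1.019e+07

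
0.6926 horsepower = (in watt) 516.5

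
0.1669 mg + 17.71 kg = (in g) 1.771e+04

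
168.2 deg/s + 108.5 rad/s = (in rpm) 1064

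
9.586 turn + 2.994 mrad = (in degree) 3451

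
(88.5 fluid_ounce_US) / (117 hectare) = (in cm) 2.237e-07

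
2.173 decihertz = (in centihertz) 21.73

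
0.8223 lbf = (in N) 3.658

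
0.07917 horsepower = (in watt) 59.04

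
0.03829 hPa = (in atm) 3.779e-05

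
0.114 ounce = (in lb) 0.007125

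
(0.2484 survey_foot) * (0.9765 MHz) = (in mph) 1.654e+05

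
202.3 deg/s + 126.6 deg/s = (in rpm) 54.82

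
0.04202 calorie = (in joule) 0.1758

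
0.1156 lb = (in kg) 0.05244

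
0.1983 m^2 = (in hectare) 1.983e-05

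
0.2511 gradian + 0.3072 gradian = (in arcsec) 1809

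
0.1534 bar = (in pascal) 1.534e+04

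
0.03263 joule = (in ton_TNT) 7.799e-12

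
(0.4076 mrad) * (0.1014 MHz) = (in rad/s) 41.33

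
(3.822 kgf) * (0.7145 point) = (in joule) 0.009447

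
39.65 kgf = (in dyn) 3.888e+07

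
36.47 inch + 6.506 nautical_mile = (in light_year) 1.274e-12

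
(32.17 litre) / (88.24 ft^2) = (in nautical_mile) 2.119e-06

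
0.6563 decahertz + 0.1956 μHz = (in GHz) 6.563e-09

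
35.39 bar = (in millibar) 3.539e+04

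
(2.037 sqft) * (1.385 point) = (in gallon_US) 0.02443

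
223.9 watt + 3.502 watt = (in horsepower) 0.305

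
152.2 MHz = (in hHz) 1.522e+06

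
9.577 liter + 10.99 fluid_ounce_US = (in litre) 9.902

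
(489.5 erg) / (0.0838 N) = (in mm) 0.5841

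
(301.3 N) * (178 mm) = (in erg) 5.363e+08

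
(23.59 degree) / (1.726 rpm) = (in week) 3.766e-06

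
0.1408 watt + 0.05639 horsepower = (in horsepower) 0.05658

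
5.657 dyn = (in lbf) 1.272e-05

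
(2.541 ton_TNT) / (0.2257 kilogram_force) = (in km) 4.803e+06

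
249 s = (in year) 7.896e-06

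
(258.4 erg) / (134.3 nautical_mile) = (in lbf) 2.336e-11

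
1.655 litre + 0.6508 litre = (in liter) 2.306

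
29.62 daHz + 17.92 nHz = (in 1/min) 1.777e+04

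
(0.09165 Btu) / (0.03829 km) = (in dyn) 2.525e+05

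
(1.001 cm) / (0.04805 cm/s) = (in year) 6.606e-07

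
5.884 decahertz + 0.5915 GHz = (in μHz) 5.915e+14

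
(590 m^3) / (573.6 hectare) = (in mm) 0.1029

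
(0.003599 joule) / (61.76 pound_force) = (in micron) 13.1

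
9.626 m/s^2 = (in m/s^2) 9.626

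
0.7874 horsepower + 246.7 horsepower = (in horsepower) 247.5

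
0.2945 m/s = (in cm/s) 29.45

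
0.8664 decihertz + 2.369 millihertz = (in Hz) 0.08901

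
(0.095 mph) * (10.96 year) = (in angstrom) 1.468e+17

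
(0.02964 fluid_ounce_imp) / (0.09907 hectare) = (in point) 2.41e-06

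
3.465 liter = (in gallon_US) 0.9154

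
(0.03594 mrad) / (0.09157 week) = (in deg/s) 3.718e-08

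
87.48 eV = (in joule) 1.402e-17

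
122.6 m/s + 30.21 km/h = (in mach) 0.3847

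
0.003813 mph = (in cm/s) 0.1705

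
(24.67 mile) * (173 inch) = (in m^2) 1.745e+05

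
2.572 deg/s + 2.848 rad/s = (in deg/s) 165.8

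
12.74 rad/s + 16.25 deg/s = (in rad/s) 13.02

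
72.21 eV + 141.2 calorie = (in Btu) 0.56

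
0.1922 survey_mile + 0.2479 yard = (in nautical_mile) 0.1671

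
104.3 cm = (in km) 0.001043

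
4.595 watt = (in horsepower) 0.006162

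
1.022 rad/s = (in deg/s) 58.56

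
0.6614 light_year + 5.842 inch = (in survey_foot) 2.053e+16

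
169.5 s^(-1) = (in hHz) 1.695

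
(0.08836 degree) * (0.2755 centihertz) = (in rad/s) 4.249e-06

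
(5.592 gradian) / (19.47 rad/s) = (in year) 1.431e-10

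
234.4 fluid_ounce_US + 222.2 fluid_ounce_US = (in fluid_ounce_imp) 475.2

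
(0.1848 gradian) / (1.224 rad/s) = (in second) 0.002372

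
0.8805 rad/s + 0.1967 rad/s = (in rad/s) 1.077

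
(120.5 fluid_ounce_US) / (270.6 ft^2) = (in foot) 0.0004651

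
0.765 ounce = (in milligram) 2.169e+04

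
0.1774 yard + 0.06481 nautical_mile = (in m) 120.2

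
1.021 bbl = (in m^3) 0.1623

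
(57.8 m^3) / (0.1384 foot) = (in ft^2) 1.475e+04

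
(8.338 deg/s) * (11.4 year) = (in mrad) 5.232e+10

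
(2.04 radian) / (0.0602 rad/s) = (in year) 1.075e-06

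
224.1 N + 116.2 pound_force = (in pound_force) 166.6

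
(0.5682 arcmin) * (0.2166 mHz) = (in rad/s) 3.58e-08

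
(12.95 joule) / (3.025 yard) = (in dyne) 4.682e+05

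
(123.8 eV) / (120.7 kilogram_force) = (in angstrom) 1.676e-10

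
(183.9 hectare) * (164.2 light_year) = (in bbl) 1.797e+25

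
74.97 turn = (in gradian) 2.999e+04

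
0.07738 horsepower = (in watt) 57.7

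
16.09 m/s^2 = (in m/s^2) 16.09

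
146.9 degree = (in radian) 2.564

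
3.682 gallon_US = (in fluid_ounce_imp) 490.5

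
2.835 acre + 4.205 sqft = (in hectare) 1.147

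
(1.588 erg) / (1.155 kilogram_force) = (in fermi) 1.402e+07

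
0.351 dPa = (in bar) 3.51e-07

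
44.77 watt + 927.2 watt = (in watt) 972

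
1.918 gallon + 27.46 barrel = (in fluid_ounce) 1.479e+05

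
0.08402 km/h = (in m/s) 0.02334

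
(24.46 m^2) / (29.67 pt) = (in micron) 2.337e+09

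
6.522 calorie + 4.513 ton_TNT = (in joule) 1.888e+10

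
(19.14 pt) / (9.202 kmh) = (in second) 0.002642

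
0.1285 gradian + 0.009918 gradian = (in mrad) 2.174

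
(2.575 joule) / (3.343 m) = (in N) 0.7703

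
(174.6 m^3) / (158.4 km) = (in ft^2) 0.01186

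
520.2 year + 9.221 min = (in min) 2.734e+08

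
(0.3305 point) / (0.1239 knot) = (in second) 0.001829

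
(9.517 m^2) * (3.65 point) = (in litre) 12.25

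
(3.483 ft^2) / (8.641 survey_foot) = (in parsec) 3.982e-18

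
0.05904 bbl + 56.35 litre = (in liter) 65.74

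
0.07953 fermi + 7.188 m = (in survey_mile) 0.004466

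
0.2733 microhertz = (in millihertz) 0.0002733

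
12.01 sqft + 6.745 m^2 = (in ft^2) 84.61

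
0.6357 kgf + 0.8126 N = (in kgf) 0.7186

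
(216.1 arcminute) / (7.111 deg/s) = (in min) 0.008442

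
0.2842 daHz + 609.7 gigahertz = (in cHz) 6.097e+13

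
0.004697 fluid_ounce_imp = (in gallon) 3.526e-05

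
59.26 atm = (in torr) 4.504e+04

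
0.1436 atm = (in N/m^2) 1.455e+04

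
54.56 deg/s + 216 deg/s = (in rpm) 45.09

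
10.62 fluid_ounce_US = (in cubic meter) 0.0003141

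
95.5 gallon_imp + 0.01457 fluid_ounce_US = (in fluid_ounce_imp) 1.528e+04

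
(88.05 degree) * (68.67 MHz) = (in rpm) 1.008e+09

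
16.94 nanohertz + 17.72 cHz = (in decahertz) 0.01772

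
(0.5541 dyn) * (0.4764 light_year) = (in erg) 2.497e+17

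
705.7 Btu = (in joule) 7.446e+05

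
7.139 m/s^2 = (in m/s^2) 7.139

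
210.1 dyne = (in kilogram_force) 0.0002142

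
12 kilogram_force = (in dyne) 1.177e+07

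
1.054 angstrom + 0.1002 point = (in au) 2.363e-16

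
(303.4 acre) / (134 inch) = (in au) 2.411e-06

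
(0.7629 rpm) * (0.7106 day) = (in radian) 4905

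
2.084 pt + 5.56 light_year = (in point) 1.491e+20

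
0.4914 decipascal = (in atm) 4.85e-07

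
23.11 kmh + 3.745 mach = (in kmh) 4614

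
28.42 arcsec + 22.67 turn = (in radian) 142.4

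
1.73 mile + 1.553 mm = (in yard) 3045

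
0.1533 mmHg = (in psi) 0.002964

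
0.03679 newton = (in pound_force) 0.008271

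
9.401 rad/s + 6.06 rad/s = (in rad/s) 15.46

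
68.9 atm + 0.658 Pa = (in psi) 1013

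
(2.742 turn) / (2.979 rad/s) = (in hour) 0.001606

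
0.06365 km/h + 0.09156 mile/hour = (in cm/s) 5.861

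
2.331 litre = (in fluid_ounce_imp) 82.04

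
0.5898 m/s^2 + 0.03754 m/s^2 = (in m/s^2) 0.6273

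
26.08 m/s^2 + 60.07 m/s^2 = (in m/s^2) 86.15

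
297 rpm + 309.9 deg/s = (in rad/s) 36.51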